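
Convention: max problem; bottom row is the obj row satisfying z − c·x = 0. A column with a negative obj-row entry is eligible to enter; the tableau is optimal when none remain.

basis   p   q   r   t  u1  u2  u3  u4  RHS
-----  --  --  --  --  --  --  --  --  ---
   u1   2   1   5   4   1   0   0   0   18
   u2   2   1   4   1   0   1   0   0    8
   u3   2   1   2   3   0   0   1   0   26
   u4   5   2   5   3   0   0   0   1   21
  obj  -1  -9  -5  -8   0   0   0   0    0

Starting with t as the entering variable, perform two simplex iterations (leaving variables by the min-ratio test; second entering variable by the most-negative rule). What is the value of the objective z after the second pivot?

Ratio test on column t — row 1: 18/4 = 9/2; row 2: 8/1 = 8; row 3: 26/3 = 26/3; row 4: 21/3 = 7. Minimum is 9/2 at row 1 (u1 leaves); pivot element 4.
Pivot on row 1; the obj-row RHS becomes 0 − (-8)·(9/2) = 36.
Next entering variable (most negative obj-row entry -7): q.
Ratio test on column q — row 1: (9/2)/(1/4) = 18; row 2: (7/2)/(3/4) = 14/3; row 3: (25/2)/(1/4) = 50; row 4: (15/2)/(5/4) = 6. Minimum is 14/3 at row 2 (u2 leaves); pivot element 3/4.
After the second pivot the obj-row RHS is 36 − (-7)·(14/3) = 206/3.

206/3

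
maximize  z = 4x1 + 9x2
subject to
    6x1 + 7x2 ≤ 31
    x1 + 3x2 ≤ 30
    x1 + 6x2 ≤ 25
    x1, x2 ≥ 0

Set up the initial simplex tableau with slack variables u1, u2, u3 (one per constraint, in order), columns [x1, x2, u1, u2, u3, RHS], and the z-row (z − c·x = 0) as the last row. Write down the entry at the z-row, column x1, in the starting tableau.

The z-row carries the negated objective coefficients: the x1 entry is -4.

-4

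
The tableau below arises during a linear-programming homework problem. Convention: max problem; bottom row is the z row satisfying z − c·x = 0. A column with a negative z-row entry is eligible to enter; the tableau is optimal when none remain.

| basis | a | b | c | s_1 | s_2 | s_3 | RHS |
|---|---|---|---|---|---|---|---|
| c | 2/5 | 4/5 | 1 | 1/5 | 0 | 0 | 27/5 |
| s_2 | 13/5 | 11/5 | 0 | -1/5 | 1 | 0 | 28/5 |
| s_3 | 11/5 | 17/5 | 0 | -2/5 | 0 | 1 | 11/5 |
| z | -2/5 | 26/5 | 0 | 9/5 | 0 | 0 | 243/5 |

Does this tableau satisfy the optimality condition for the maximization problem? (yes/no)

The z-row has a negative entry -2/5 in column a, so it is not optimal.

no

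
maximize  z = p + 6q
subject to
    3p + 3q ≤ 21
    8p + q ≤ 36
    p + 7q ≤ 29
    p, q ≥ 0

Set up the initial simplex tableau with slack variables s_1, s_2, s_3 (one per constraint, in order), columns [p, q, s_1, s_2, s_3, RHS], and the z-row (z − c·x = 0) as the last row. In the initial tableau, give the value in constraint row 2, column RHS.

36

The RHS of constraint 2 is b_2 = 36.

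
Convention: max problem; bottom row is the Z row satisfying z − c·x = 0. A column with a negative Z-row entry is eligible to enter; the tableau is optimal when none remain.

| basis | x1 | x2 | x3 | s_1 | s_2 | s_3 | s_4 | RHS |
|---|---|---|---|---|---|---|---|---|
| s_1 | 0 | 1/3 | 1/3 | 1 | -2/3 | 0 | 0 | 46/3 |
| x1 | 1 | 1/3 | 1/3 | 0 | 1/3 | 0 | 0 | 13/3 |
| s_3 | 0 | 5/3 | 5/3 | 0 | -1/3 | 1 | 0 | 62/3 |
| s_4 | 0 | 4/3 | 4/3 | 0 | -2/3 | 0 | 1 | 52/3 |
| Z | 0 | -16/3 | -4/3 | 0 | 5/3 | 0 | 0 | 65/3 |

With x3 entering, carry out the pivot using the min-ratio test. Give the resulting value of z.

191/5

Ratio test on column x3 — row 1: (46/3)/(1/3) = 46; row 2: (13/3)/(1/3) = 13; row 3: (62/3)/(5/3) = 62/5; row 4: (52/3)/(4/3) = 13. Minimum is 62/5 at row 3 (s_3 leaves); pivot element 5/3.
Pivot on row 3; the Z-row RHS becomes 65/3 − (-4/3)·(62/5) = 191/5.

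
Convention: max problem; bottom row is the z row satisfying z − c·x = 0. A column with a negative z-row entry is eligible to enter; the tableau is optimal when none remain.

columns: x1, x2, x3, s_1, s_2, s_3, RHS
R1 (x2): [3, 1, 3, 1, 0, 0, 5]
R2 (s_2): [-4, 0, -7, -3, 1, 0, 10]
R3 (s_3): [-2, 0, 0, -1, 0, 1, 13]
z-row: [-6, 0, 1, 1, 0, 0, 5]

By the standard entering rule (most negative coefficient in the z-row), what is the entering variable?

x1

Negative z-row entries: x1: -6.
The most negative is -6 in column x1, so x1 enters.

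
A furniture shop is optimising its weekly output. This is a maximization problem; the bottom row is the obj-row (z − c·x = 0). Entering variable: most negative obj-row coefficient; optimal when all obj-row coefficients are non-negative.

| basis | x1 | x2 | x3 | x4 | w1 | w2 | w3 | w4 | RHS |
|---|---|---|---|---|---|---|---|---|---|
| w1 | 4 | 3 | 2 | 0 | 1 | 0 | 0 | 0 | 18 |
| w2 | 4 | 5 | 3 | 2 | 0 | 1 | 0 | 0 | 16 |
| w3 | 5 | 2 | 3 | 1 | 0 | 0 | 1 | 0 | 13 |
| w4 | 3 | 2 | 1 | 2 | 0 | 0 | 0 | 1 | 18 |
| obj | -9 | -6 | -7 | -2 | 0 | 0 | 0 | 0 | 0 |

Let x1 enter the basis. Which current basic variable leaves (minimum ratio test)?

w3

Column x1 entries and ratios — w1: 18/4 = 9/2; w2: 16/4 = 4; w3: 13/5 = 13/5; w4: 18/3 = 6.
Smallest ratio is 13/5 in the row of w3, so w3 leaves.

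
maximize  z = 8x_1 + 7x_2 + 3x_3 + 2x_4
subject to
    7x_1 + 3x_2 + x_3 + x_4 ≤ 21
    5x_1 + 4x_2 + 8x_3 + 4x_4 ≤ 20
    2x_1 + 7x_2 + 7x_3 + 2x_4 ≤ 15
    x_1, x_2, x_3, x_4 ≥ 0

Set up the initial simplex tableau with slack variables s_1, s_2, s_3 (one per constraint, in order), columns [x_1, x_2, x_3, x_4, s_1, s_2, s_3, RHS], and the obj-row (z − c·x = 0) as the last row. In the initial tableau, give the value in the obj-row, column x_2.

-7

The obj-row carries the negated objective coefficients: the x_2 entry is -7.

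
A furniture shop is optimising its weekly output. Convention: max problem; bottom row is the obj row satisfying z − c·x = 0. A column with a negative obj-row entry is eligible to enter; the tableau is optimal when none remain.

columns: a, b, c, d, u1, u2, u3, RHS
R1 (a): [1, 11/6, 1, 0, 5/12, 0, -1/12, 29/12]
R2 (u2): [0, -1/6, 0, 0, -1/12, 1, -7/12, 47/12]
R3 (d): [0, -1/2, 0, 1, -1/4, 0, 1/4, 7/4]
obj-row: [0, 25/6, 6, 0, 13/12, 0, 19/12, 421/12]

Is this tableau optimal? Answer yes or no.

Every obj-row coefficient is ≥ 0, so the tableau is optimal.

yes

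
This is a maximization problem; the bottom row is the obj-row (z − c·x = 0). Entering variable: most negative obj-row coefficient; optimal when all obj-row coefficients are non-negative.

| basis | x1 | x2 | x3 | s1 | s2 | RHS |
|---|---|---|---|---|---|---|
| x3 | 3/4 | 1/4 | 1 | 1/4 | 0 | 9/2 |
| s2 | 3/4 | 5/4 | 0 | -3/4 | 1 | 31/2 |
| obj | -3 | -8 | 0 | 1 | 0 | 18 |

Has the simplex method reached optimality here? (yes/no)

The obj-row has a negative entry -8 in column x2, so it is not optimal.

no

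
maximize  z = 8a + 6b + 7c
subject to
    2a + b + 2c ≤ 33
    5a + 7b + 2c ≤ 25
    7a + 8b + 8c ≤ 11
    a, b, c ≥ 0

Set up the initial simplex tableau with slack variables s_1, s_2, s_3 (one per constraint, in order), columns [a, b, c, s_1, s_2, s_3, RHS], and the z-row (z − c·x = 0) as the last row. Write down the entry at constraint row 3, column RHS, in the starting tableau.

The RHS of constraint 3 is b_3 = 11.

11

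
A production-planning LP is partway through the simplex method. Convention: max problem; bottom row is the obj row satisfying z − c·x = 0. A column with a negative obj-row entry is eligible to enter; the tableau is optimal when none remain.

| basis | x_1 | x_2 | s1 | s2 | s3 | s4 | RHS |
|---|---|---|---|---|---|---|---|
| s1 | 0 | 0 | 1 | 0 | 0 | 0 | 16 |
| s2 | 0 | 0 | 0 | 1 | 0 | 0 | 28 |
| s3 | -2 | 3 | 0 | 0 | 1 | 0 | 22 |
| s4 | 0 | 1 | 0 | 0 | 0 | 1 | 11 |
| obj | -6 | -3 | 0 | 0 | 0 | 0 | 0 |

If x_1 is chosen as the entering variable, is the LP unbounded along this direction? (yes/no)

yes

Every constraint-row entry in column x_1 is ≤ 0, so increasing x_1 is unbounded.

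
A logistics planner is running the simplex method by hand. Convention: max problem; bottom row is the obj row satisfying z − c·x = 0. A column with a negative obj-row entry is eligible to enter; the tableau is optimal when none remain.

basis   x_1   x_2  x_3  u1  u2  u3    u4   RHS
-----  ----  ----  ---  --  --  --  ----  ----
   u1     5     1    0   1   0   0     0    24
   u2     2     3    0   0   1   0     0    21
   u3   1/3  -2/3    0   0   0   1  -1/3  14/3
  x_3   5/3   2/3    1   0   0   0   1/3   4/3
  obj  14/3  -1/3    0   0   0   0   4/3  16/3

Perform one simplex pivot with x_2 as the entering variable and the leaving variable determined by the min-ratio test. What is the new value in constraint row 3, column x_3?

1

Ratio test on column x_2 — row 1: 24/1 = 24; row 2: 21/3 = 7; row 3: entry -2/3 ≤ 0; row 4: (4/3)/(2/3) = 2. Minimum is 2 at row 4 (x_3 leaves); pivot element 2/3.
Divide row 4 by 2/3; eliminate column x_2 from the other rows.
Row 3 update in column x_3: 0 − (-2/3)·(3/2) = 1.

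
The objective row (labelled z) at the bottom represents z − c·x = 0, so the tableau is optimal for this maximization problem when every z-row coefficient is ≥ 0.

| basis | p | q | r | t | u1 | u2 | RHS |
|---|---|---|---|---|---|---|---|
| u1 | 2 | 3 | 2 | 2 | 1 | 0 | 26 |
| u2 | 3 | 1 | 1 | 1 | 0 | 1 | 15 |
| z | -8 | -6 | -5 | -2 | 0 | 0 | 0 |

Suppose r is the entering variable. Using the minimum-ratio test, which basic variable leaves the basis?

Column r entries and ratios — u1: 26/2 = 13; u2: 15/1 = 15.
Smallest ratio is 13 in the row of u1, so u1 leaves.

u1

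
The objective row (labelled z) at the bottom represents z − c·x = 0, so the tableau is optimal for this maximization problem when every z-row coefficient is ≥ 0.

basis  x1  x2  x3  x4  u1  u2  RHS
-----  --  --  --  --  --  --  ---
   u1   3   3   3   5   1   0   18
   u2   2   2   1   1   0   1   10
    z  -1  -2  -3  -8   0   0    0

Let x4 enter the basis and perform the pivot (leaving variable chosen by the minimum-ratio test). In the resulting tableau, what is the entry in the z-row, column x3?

9/5

Ratio test on column x4 — row 1: 18/5 = 18/5; row 2: 10/1 = 10. Minimum is 18/5 at row 1 (u1 leaves); pivot element 5.
Divide row 1 by 5; eliminate column x4 from the other rows.
z-row update in column x3: -3 − (-8)·(3/5) = 9/5.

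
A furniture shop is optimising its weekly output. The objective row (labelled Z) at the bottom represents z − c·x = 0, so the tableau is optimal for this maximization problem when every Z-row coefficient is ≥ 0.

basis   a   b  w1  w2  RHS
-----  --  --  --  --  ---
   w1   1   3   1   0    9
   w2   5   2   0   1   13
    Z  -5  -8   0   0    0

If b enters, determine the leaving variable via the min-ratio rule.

w1

Column b entries and ratios — w1: 9/3 = 3; w2: 13/2 = 13/2.
Smallest ratio is 3 in the row of w1, so w1 leaves.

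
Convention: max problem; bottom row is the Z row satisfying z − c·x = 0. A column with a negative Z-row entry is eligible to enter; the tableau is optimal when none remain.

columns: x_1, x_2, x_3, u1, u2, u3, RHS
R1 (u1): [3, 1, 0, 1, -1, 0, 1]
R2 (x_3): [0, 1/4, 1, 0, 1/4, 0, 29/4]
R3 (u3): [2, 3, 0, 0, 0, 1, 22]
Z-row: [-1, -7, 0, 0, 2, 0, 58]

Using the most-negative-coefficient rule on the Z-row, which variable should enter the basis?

Negative Z-row entries: x_1: -1, x_2: -7.
The most negative is -7 in column x_2, so x_2 enters.

x_2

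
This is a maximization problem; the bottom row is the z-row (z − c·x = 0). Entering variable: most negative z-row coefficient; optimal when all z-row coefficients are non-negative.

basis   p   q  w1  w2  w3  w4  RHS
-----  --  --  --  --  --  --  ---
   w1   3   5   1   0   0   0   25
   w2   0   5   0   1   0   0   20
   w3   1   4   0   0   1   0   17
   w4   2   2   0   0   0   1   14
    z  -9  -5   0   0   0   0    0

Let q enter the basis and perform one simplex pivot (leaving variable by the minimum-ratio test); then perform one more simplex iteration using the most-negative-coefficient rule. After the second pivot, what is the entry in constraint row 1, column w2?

Ratio test on column q — row 1: 25/5 = 5; row 2: 20/5 = 4; row 3: 17/4 = 17/4; row 4: 14/2 = 7. Minimum is 4 at row 2 (w2 leaves); pivot element 5.
Divide row 2 by 5; eliminate column q from the other rows.
Second iteration: most negative z-row entry is -9 in column p, so p enters.
Ratio test on column p — row 1: 5/3 = 5/3; row 2: entry 0 ≤ 0; row 3: 1/1 = 1; row 4: 6/2 = 3. Minimum is 1 at row 3 (w3 leaves); pivot element 1.
Divide row 3 by 1; eliminate column p from the other rows.
After both pivots, the entry at constraint row 1, column w2 is 7/5.

7/5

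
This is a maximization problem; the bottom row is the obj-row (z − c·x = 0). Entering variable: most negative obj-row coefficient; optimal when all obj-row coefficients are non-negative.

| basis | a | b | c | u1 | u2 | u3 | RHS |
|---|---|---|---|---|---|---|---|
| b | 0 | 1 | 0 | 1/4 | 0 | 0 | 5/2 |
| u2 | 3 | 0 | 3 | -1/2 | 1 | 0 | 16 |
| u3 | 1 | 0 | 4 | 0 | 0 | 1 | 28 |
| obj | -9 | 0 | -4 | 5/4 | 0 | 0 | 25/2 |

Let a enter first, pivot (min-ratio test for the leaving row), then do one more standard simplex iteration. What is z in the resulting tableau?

63

Ratio test on column a — row 1: entry 0 ≤ 0; row 2: 16/3 = 16/3; row 3: 28/1 = 28. Minimum is 16/3 at row 2 (u2 leaves); pivot element 3.
Pivot on row 2; the obj-row RHS becomes 25/2 − (-9)·(16/3) = 121/2.
Next entering variable (most negative obj-row entry -1/4): u1.
Ratio test on column u1 — row 1: (5/2)/(1/4) = 10; row 2: entry -1/6 ≤ 0; row 3: (68/3)/(1/6) = 136. Minimum is 10 at row 1 (b leaves); pivot element 1/4.
After the second pivot the obj-row RHS is 121/2 − (-1/4)·10 = 63.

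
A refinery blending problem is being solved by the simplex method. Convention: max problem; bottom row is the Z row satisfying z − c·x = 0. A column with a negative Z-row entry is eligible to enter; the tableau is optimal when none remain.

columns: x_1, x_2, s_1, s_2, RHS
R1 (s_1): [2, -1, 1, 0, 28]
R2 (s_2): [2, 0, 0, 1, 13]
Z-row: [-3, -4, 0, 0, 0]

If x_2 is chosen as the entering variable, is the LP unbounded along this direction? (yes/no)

yes

Every constraint-row entry in column x_2 is ≤ 0, so increasing x_2 is unbounded.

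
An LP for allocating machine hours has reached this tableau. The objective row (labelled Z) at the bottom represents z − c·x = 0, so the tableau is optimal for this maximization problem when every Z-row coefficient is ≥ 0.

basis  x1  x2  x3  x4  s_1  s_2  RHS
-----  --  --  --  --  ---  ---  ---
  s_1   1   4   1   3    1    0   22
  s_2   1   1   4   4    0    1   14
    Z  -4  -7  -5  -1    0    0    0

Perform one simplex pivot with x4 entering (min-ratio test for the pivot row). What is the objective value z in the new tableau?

Ratio test on column x4 — row 1: 22/3 = 22/3; row 2: 14/4 = 7/2. Minimum is 7/2 at row 2 (s_2 leaves); pivot element 4.
Pivot on row 2; the Z-row RHS becomes 0 − (-1)·(7/2) = 7/2.

7/2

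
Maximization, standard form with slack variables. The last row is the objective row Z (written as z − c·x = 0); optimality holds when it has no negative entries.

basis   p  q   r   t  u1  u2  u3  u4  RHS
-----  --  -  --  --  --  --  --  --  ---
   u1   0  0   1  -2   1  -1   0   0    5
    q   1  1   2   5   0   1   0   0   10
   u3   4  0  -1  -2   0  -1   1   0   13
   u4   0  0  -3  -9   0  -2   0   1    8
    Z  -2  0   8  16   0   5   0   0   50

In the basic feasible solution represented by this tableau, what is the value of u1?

u1 is basic (row 1); its value is the RHS of that row, 5.

5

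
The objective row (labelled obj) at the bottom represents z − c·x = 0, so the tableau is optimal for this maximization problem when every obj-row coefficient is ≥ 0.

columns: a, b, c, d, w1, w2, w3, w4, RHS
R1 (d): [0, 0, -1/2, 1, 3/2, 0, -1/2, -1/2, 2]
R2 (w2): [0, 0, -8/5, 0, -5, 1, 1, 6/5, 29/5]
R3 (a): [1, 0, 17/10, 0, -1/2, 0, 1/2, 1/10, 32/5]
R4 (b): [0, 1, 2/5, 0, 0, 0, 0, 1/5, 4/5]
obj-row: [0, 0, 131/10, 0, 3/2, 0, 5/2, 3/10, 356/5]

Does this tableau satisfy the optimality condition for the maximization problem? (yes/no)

Every obj-row coefficient is ≥ 0, so the tableau is optimal.

yes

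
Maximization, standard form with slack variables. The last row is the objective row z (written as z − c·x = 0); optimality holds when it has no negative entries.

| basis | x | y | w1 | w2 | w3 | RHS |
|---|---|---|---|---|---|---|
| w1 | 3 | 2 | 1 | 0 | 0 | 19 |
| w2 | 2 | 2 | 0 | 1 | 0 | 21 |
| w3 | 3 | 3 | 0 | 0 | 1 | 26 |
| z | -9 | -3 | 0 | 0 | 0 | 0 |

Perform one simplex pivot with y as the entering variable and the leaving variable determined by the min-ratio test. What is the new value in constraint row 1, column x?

1

Ratio test on column y — row 1: 19/2 = 19/2; row 2: 21/2 = 21/2; row 3: 26/3 = 26/3. Minimum is 26/3 at row 3 (w3 leaves); pivot element 3.
Divide row 3 by 3; eliminate column y from the other rows.
Row 1 update in column x: 3 − 2·1 = 1.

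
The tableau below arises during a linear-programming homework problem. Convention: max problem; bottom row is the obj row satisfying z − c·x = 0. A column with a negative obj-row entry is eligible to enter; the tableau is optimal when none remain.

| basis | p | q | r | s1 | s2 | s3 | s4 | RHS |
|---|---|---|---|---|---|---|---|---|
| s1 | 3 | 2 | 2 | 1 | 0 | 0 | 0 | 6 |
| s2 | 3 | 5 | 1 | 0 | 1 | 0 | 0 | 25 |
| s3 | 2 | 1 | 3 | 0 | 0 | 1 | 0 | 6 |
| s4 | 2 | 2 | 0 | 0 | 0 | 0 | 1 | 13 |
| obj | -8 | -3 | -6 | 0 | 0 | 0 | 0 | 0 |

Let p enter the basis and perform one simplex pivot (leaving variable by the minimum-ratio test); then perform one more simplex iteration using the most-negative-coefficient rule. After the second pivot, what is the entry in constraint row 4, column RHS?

53/5

Ratio test on column p — row 1: 6/3 = 2; row 2: 25/3 = 25/3; row 3: 6/2 = 3; row 4: 13/2 = 13/2. Minimum is 2 at row 1 (s1 leaves); pivot element 3.
Divide row 1 by 3; eliminate column p from the other rows.
Second iteration: most negative obj-row entry is -2/3 in column r, so r enters.
Ratio test on column r — row 1: 2/(2/3) = 3; row 2: entry -1 ≤ 0; row 3: 2/(5/3) = 6/5; row 4: entry -4/3 ≤ 0. Minimum is 6/5 at row 3 (s3 leaves); pivot element 5/3.
Divide row 3 by 5/3; eliminate column r from the other rows.
After both pivots, the entry at constraint row 4, column RHS is 53/5.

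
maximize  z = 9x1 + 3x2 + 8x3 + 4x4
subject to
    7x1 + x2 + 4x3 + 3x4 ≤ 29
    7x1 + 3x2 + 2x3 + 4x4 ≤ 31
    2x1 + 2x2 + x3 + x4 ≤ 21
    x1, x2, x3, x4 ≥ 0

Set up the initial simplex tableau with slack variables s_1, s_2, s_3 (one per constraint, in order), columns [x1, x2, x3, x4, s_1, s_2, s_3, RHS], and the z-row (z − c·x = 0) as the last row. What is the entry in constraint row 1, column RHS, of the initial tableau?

29

The RHS of constraint 1 is b_1 = 29.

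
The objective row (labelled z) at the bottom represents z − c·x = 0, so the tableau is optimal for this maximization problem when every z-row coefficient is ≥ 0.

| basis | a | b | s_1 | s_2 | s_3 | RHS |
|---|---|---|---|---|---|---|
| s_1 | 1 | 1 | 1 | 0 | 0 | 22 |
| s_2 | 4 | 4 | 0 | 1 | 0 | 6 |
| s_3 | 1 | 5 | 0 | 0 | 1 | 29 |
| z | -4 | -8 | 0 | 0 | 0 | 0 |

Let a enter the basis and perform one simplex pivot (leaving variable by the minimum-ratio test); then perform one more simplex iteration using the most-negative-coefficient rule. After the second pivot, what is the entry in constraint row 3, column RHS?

Ratio test on column a — row 1: 22/1 = 22; row 2: 6/4 = 3/2; row 3: 29/1 = 29. Minimum is 3/2 at row 2 (s_2 leaves); pivot element 4.
Divide row 2 by 4; eliminate column a from the other rows.
Second iteration: most negative z-row entry is -4 in column b, so b enters.
Ratio test on column b — row 1: entry 0 ≤ 0; row 2: (3/2)/1 = 3/2; row 3: (55/2)/4 = 55/8. Minimum is 3/2 at row 2 (a leaves); pivot element 1.
Divide row 2 by 1; eliminate column b from the other rows.
After both pivots, the entry at constraint row 3, column RHS is 43/2.

43/2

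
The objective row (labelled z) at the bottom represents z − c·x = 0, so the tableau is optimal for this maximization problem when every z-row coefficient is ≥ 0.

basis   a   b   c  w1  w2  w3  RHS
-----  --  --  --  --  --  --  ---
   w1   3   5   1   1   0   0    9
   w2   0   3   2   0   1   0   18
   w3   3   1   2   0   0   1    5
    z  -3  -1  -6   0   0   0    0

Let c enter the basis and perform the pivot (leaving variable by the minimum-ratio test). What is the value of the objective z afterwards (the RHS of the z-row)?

15

Ratio test on column c — row 1: 9/1 = 9; row 2: 18/2 = 9; row 3: 5/2 = 5/2. Minimum is 5/2 at row 3 (w3 leaves); pivot element 2.
Pivot on row 3; the z-row RHS becomes 0 − (-6)·(5/2) = 15.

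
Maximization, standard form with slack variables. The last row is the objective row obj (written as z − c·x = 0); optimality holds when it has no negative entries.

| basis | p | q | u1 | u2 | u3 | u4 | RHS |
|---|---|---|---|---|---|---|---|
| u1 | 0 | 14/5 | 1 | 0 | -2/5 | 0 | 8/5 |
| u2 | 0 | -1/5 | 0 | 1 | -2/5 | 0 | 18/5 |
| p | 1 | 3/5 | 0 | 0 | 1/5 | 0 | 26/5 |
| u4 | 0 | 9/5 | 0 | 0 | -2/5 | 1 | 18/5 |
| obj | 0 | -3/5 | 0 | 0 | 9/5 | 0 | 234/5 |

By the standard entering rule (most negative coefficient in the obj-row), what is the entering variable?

Negative obj-row entries: q: -3/5.
The most negative is -3/5 in column q, so q enters.

q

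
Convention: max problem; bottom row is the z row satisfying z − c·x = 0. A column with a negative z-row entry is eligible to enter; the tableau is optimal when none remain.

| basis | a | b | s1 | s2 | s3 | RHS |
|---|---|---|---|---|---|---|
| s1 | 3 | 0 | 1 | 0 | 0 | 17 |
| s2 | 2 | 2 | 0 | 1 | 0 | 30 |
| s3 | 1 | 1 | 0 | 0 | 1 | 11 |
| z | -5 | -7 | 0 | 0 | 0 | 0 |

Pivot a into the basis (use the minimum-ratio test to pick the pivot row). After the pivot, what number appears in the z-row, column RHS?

Ratio test on column a — row 1: 17/3 = 17/3; row 2: 30/2 = 15; row 3: 11/1 = 11. Minimum is 17/3 at row 1 (s1 leaves); pivot element 3.
Divide row 1 by 3; eliminate column a from the other rows.
z-row update in column RHS: 0 − (-5)·(17/3) = 85/3.

85/3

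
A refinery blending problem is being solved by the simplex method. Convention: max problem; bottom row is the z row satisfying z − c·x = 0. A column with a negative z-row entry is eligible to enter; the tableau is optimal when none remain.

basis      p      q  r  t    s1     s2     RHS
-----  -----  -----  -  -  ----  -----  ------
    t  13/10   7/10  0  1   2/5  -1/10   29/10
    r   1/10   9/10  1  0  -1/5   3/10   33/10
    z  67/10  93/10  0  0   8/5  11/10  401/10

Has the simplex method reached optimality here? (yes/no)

yes

Every z-row coefficient is ≥ 0, so the tableau is optimal.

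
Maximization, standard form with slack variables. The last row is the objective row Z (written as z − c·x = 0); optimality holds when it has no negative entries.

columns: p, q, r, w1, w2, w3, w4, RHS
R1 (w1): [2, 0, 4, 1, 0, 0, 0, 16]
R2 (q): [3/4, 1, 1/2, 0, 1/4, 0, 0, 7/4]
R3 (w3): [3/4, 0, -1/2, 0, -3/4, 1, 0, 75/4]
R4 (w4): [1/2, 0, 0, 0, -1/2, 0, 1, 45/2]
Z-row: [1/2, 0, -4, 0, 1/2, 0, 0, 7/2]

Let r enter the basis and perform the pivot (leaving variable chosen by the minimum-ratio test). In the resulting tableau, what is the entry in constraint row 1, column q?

-8

Ratio test on column r — row 1: 16/4 = 4; row 2: (7/4)/(1/2) = 7/2; row 3: entry -1/2 ≤ 0; row 4: entry 0 ≤ 0. Minimum is 7/2 at row 2 (q leaves); pivot element 1/2.
Divide row 2 by 1/2; eliminate column r from the other rows.
Row 1 update in column q: 0 − 4·2 = -8.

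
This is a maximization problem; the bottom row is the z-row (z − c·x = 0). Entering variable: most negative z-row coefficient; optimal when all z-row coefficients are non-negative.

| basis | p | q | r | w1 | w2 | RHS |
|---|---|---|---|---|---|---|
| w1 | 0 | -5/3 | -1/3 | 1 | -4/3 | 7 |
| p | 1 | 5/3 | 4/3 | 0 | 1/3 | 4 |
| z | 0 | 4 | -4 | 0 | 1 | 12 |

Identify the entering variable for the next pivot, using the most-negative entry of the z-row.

r

Negative z-row entries: r: -4.
The most negative is -4 in column r, so r enters.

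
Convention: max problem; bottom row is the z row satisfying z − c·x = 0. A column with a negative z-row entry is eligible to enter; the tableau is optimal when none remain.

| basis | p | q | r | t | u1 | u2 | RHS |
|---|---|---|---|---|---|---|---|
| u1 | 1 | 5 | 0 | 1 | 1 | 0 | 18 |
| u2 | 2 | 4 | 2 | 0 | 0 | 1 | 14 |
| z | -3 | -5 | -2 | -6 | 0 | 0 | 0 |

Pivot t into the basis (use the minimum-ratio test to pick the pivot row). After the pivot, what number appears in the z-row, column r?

-2

Ratio test on column t — row 1: 18/1 = 18; row 2: entry 0 ≤ 0. Minimum is 18 at row 1 (u1 leaves); pivot element 1.
Divide row 1 by 1; eliminate column t from the other rows.
z-row update in column r: -2 − (-6)·0 = -2.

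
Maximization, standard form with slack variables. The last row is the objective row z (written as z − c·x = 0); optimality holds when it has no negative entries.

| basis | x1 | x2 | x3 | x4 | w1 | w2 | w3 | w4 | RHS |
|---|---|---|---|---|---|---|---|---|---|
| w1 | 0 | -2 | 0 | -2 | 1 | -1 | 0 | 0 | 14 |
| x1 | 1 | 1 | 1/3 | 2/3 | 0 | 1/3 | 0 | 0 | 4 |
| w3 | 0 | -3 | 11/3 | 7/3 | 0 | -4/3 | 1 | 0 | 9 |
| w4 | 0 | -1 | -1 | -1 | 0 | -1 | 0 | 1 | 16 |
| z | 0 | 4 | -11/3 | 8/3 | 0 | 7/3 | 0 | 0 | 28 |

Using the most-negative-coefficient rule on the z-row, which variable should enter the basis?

x3

Negative z-row entries: x3: -11/3.
The most negative is -11/3 in column x3, so x3 enters.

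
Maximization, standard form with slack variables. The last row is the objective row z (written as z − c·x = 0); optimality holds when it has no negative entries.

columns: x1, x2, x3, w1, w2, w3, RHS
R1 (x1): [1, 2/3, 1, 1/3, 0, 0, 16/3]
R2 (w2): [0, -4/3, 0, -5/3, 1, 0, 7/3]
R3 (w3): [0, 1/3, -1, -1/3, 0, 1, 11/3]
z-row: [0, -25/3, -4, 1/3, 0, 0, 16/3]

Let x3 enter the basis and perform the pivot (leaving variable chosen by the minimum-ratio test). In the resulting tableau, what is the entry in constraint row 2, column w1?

Ratio test on column x3 — row 1: (16/3)/1 = 16/3; row 2: entry 0 ≤ 0; row 3: entry -1 ≤ 0. Minimum is 16/3 at row 1 (x1 leaves); pivot element 1.
Divide row 1 by 1; eliminate column x3 from the other rows.
Row 2 update in column w1: -5/3 − 0·(1/3) = -5/3.

-5/3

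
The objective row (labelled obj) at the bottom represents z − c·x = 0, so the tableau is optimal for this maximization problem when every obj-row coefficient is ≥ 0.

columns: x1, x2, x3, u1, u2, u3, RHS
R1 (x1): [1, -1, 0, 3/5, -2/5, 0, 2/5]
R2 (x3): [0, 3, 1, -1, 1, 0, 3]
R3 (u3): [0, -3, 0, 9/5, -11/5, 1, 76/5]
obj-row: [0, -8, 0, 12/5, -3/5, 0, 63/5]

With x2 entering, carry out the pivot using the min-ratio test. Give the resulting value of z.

103/5

Ratio test on column x2 — row 1: entry -1 ≤ 0; row 2: 3/3 = 1; row 3: entry -3 ≤ 0. Minimum is 1 at row 2 (x3 leaves); pivot element 3.
Pivot on row 2; the obj-row RHS becomes 63/5 − (-8)·1 = 103/5.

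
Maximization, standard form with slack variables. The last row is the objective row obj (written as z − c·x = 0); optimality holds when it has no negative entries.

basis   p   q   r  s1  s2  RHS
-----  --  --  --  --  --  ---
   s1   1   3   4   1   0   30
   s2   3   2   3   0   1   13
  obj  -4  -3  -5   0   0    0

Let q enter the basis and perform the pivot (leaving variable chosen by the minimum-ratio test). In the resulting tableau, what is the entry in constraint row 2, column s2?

1/2

Ratio test on column q — row 1: 30/3 = 10; row 2: 13/2 = 13/2. Minimum is 13/2 at row 2 (s2 leaves); pivot element 2.
Divide row 2 by 2; eliminate column q from the other rows.
In the new row 2, the s2 entry is the old entry divided by the pivot: 1/2 = 1/2.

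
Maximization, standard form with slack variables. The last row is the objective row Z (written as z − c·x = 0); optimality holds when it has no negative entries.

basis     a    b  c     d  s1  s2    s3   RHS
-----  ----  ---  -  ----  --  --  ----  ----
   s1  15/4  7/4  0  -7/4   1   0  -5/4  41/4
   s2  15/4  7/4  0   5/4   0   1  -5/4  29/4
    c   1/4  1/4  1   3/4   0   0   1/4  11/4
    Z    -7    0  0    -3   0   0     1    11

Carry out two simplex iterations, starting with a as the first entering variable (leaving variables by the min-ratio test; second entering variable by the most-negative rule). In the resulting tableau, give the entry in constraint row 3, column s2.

-1/5

Ratio test on column a — row 1: (41/4)/(15/4) = 41/15; row 2: (29/4)/(15/4) = 29/15; row 3: (11/4)/(1/4) = 11. Minimum is 29/15 at row 2 (s2 leaves); pivot element 15/4.
Divide row 2 by 15/4; eliminate column a from the other rows.
Second iteration: most negative Z-row entry is -4/3 in column s3, so s3 enters.
Ratio test on column s3 — row 1: entry 0 ≤ 0; row 2: entry -1/3 ≤ 0; row 3: (34/15)/(1/3) = 34/5. Minimum is 34/5 at row 3 (c leaves); pivot element 1/3.
Divide row 3 by 1/3; eliminate column s3 from the other rows.
After both pivots, the entry at constraint row 3, column s2 is -1/5.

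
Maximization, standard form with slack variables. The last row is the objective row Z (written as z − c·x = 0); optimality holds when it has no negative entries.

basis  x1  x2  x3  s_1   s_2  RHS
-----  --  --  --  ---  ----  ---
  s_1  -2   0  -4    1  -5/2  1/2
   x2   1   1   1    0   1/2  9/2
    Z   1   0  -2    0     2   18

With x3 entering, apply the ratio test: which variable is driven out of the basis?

x2

Column x3 entries and ratios — s_1: -4 ≤ 0, skip; x2: (9/2)/1 = 9/2.
Smallest ratio is 9/2 in the row of x2, so x2 leaves.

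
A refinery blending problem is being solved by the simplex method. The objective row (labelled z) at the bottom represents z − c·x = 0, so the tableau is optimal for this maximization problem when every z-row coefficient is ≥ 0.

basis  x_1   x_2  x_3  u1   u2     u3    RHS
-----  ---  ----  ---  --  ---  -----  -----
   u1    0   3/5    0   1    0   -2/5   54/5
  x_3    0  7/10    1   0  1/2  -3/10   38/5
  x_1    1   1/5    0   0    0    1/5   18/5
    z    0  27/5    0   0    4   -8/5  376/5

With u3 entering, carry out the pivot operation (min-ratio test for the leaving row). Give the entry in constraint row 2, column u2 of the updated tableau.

1/2

Ratio test on column u3 — row 1: entry -2/5 ≤ 0; row 2: entry -3/10 ≤ 0; row 3: (18/5)/(1/5) = 18. Minimum is 18 at row 3 (x_1 leaves); pivot element 1/5.
Divide row 3 by 1/5; eliminate column u3 from the other rows.
Row 2 update in column u2: 1/2 − (-3/10)·0 = 1/2.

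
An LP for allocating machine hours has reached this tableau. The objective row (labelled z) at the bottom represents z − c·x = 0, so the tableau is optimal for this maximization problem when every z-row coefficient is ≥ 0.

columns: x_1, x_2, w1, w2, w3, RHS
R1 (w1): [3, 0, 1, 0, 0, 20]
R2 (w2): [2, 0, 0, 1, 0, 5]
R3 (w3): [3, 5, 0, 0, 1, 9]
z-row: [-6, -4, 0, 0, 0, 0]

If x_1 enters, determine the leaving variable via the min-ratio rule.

w2

Column x_1 entries and ratios — w1: 20/3 = 20/3; w2: 5/2 = 5/2; w3: 9/3 = 3.
Smallest ratio is 5/2 in the row of w2, so w2 leaves.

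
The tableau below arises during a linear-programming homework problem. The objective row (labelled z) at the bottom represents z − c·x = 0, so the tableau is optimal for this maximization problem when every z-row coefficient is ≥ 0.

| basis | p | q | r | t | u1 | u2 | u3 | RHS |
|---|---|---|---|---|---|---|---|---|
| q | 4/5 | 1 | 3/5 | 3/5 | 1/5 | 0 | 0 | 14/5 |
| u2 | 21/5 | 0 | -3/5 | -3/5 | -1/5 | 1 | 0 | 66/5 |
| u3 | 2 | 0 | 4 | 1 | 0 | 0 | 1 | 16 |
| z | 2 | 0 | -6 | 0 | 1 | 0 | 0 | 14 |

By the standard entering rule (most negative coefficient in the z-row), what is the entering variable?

Negative z-row entries: r: -6.
The most negative is -6 in column r, so r enters.

r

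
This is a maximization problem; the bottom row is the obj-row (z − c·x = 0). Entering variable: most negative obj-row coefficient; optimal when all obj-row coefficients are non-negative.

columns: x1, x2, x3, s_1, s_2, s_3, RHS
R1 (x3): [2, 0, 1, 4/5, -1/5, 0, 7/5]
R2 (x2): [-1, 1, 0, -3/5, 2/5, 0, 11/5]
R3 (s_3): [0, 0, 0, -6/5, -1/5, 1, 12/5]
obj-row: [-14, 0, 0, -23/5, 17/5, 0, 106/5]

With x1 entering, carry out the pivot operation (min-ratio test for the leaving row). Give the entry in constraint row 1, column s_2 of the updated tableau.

Ratio test on column x1 — row 1: (7/5)/2 = 7/10; row 2: entry -1 ≤ 0; row 3: entry 0 ≤ 0. Minimum is 7/10 at row 1 (x3 leaves); pivot element 2.
Divide row 1 by 2; eliminate column x1 from the other rows.
In the new row 1, the s_2 entry is the old entry divided by the pivot: (-1/5)/2 = -1/10.

-1/10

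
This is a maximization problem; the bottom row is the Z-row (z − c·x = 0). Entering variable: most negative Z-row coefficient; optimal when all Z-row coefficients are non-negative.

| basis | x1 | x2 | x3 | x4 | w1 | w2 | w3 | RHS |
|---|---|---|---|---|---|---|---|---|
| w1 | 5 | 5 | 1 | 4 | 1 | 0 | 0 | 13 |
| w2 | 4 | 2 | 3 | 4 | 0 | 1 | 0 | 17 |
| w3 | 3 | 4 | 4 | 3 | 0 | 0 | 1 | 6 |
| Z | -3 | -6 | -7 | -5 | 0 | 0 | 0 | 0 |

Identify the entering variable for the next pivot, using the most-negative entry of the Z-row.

x3

Negative Z-row entries: x1: -3, x2: -6, x3: -7, x4: -5.
The most negative is -7 in column x3, so x3 enters.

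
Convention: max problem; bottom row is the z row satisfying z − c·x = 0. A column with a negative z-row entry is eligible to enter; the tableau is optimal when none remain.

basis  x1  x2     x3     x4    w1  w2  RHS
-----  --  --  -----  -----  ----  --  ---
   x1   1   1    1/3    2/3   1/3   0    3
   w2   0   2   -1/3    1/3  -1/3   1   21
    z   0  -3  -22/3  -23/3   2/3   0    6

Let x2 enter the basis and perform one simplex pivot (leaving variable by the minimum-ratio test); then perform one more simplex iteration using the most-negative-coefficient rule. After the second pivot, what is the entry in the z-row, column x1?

22

Ratio test on column x2 — row 1: 3/1 = 3; row 2: 21/2 = 21/2. Minimum is 3 at row 1 (x1 leaves); pivot element 1.
Divide row 1 by 1; eliminate column x2 from the other rows.
Second iteration: most negative z-row entry is -19/3 in column x3, so x3 enters.
Ratio test on column x3 — row 1: 3/(1/3) = 9; row 2: entry -1 ≤ 0. Minimum is 9 at row 1 (x2 leaves); pivot element 1/3.
Divide row 1 by 1/3; eliminate column x3 from the other rows.
After both pivots, the entry at the z-row, column x1 is 22.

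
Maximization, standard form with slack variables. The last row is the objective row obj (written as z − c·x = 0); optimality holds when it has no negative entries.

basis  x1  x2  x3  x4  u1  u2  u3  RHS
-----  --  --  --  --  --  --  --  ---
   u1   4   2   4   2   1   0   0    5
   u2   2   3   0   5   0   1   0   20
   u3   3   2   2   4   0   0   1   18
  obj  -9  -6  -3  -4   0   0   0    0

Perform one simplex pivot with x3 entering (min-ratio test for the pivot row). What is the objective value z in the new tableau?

Ratio test on column x3 — row 1: 5/4 = 5/4; row 2: entry 0 ≤ 0; row 3: 18/2 = 9. Minimum is 5/4 at row 1 (u1 leaves); pivot element 4.
Pivot on row 1; the obj-row RHS becomes 0 − (-3)·(5/4) = 15/4.

15/4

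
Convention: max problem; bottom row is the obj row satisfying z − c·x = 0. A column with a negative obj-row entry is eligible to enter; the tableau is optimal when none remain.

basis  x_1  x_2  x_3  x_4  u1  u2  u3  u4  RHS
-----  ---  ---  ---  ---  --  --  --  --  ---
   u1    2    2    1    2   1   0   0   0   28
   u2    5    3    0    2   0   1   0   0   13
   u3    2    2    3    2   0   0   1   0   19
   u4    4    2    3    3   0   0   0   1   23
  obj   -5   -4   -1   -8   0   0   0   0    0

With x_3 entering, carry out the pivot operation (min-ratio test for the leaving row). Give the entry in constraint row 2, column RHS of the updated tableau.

13

Ratio test on column x_3 — row 1: 28/1 = 28; row 2: entry 0 ≤ 0; row 3: 19/3 = 19/3; row 4: 23/3 = 23/3. Minimum is 19/3 at row 3 (u3 leaves); pivot element 3.
Divide row 3 by 3; eliminate column x_3 from the other rows.
Row 2 update in column RHS: 13 − 0·(19/3) = 13.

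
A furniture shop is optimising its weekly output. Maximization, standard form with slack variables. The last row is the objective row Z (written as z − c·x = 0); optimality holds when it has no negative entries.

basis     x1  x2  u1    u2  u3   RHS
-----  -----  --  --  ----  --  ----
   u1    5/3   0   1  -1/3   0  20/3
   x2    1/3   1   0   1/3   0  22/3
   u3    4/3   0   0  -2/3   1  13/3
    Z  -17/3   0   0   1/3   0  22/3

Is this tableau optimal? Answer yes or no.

The Z-row has a negative entry -17/3 in column x1, so it is not optimal.

no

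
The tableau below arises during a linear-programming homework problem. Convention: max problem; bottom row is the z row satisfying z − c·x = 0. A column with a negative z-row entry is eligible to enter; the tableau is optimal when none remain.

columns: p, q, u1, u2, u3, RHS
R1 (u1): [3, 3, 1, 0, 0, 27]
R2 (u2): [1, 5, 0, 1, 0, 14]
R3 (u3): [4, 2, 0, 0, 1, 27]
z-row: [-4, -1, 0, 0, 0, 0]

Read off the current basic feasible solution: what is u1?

u1 is basic (row 1); its value is the RHS of that row, 27.

27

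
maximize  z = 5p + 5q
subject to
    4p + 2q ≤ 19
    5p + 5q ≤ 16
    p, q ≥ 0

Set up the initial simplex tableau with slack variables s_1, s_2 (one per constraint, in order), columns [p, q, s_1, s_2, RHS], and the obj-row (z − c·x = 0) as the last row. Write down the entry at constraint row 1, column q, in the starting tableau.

Constraint 1 has coefficient 2 on q.

2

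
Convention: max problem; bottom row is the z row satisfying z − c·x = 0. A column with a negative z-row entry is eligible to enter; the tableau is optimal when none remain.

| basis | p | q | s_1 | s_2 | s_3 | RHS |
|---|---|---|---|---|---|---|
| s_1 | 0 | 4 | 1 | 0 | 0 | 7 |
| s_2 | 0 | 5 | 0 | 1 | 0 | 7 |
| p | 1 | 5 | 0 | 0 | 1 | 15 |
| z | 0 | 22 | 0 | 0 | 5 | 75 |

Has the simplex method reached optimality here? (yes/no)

Every z-row coefficient is ≥ 0, so the tableau is optimal.

yes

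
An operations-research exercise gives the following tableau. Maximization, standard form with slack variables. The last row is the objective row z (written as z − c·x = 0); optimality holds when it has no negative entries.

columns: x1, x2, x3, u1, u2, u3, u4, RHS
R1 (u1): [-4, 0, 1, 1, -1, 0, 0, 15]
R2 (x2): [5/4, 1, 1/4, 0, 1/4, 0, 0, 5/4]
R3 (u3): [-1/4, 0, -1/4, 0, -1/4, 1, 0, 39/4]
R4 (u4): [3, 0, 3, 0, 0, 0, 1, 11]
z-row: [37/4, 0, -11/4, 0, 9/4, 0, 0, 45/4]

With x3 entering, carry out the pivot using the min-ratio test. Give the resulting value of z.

64/3

Ratio test on column x3 — row 1: 15/1 = 15; row 2: (5/4)/(1/4) = 5; row 3: entry -1/4 ≤ 0; row 4: 11/3 = 11/3. Minimum is 11/3 at row 4 (u4 leaves); pivot element 3.
Pivot on row 4; the z-row RHS becomes 45/4 − (-11/4)·(11/3) = 64/3.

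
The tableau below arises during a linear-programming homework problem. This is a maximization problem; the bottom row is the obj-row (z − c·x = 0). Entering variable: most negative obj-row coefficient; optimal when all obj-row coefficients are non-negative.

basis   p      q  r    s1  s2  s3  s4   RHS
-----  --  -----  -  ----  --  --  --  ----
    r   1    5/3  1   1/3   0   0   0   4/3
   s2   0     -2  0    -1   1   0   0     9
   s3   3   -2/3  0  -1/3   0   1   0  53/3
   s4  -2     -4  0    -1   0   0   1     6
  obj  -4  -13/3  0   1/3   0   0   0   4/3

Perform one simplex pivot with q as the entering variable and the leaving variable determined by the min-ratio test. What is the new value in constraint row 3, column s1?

-1/5

Ratio test on column q — row 1: (4/3)/(5/3) = 4/5; row 2: entry -2 ≤ 0; row 3: entry -2/3 ≤ 0; row 4: entry -4 ≤ 0. Minimum is 4/5 at row 1 (r leaves); pivot element 5/3.
Divide row 1 by 5/3; eliminate column q from the other rows.
Row 3 update in column s1: -1/3 − (-2/3)·(1/5) = -1/5.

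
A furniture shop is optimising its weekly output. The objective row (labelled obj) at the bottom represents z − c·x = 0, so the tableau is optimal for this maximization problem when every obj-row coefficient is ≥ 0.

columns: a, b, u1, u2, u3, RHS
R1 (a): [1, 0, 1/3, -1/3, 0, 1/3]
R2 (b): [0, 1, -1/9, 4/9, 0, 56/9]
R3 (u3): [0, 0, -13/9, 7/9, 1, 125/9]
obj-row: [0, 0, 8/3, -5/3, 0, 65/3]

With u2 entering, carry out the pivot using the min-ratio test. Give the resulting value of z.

Ratio test on column u2 — row 1: entry -1/3 ≤ 0; row 2: (56/9)/(4/9) = 14; row 3: (125/9)/(7/9) = 125/7. Minimum is 14 at row 2 (b leaves); pivot element 4/9.
Pivot on row 2; the obj-row RHS becomes 65/3 − (-5/3)·14 = 45.

45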